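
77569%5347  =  2711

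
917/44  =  20+37/44 = 20.84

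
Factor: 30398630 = 2^1*5^1 *41^1*74143^1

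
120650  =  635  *190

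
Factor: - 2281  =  -2281^1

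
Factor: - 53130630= - 2^1*3^1*5^1*7^1* 253003^1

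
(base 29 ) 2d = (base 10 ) 71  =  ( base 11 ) 65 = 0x47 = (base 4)1013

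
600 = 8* 75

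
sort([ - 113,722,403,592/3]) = [ - 113,592/3,403,722]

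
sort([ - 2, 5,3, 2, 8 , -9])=[ - 9, -2, 2, 3,5, 8 ]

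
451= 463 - 12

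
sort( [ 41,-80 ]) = [ - 80, 41 ]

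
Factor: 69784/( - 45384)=-143/93=-  3^(-1)*11^1*13^1*31^ ( -1)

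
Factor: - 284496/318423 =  - 2^4*7^ ( - 1)*59^( - 1 )*257^(  -  1) * 5927^1 = - 94832/106141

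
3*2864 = 8592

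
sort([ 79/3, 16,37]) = [ 16,79/3, 37]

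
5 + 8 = 13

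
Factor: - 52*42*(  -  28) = 61152 = 2^5*3^1*7^2 * 13^1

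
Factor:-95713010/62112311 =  - 2^1*5^1 * 19^(  -  1 )*347^1 * 27583^1*3269069^ (  -  1 )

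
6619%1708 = 1495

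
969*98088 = 95047272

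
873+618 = 1491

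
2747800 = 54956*50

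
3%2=1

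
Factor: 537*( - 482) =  -258834 = - 2^1*3^1* 179^1*241^1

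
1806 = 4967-3161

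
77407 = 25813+51594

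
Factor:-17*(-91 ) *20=2^2*5^1*7^1*13^1 * 17^1 =30940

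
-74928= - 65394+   -  9534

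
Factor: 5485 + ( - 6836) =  -1351=- 7^1*193^1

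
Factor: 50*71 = 3550= 2^1*5^2*71^1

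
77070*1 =77070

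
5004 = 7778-2774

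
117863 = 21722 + 96141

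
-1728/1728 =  - 1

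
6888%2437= 2014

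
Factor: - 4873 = -11^1*443^1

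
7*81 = 567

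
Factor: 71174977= 31^1*599^1*3833^1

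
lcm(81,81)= 81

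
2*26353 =52706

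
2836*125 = 354500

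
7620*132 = 1005840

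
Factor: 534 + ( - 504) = 2^1*3^1*5^1 = 30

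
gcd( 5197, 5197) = 5197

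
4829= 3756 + 1073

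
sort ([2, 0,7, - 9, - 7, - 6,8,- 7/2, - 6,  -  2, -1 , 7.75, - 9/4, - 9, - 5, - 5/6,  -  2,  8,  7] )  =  [ - 9, - 9,-7,-6, - 6, - 5, - 7/2, - 9/4, - 2 , - 2, - 1, - 5/6,  0, 2 , 7,  7,7.75,8 , 8] 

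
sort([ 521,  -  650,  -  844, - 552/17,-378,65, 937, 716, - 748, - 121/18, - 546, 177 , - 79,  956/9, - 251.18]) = [ - 844, - 748, - 650, - 546, - 378, - 251.18, - 79,  -  552/17, - 121/18 , 65,  956/9, 177,  521,  716,  937]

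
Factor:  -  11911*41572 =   -  495164092  =  - 2^2 * 19^1*43^1 * 277^1*547^1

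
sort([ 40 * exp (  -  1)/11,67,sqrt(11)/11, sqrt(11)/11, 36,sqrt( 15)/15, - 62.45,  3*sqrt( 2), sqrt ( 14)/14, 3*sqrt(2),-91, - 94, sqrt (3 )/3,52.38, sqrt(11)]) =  [ - 94, -91, - 62.45 , sqrt ( 15)/15, sqrt(14)/14, sqrt(11) /11, sqrt( 11) /11, sqrt(3 ) /3 , 40*exp ( - 1)/11,sqrt( 11), 3*sqrt( 2), 3*sqrt(2), 36,  52.38,67] 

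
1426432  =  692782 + 733650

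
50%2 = 0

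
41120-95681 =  - 54561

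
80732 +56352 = 137084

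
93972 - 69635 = 24337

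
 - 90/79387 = -1 +79297/79387 = - 0.00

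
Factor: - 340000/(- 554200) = 100/163 =2^2 * 5^2*163^( - 1)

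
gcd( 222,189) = 3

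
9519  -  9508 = 11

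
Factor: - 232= - 2^3*29^1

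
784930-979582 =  - 194652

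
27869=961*29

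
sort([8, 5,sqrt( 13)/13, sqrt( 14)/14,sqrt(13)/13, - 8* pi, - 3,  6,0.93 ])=[-8*pi, - 3,sqrt( 14)/14,sqrt( 13)/13,sqrt ( 13 ) /13, 0.93,5 , 6,8]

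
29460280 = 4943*5960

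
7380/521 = 7380/521 = 14.17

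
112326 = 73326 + 39000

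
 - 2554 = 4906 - 7460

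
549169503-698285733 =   -  149116230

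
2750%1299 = 152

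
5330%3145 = 2185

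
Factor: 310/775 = 2/5 = 2^1*5^(-1 ) 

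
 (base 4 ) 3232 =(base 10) 238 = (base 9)284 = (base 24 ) 9M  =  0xee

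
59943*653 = 39142779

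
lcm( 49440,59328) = 296640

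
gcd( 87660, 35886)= 6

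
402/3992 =201/1996  =  0.10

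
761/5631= 761/5631 =0.14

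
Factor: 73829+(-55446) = 18383 = 31^1*593^1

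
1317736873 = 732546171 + 585190702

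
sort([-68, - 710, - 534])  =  [ - 710, - 534, - 68]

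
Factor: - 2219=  - 7^1*317^1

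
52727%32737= 19990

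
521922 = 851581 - 329659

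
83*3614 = 299962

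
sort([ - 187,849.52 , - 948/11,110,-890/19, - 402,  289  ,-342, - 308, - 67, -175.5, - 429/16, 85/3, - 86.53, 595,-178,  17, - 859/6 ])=[ -402, - 342, - 308, - 187, - 178, - 175.5,-859/6, - 86.53,- 948/11 ,  -  67, - 890/19, - 429/16, 17 , 85/3, 110, 289, 595, 849.52]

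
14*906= 12684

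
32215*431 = 13884665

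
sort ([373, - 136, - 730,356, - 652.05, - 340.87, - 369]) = [  -  730,-652.05, - 369, - 340.87, - 136, 356, 373 ]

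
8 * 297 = 2376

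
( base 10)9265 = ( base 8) 22061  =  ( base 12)5441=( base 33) 8GP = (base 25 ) EKF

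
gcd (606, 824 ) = 2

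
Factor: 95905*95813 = 5^1 * 19181^1*95813^1=9188945765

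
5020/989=5020/989 = 5.08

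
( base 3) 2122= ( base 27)2H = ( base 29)2d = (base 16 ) 47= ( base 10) 71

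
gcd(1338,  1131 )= 3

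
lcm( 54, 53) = 2862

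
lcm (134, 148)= 9916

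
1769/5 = 353 + 4/5=353.80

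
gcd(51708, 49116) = 12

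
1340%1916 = 1340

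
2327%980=367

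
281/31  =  9+2/31 = 9.06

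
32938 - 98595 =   -  65657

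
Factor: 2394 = 2^1 * 3^2*7^1*19^1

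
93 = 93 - 0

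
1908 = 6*318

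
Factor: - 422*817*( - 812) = 279956488 = 2^3*7^1*19^1*29^1*43^1*211^1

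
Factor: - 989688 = -2^3 * 3^1*7^1 *43^1 * 137^1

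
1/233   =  1/233 = 0.00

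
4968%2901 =2067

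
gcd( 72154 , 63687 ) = 1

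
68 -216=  -148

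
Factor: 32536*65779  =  2140185544=2^3*7^3*83^1*9397^1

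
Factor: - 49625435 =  - 5^1*19^1 * 522373^1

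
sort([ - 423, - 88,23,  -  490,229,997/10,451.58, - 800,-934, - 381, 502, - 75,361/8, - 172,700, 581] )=[-934, - 800,-490 , - 423,  -  381, - 172, - 88, - 75, 23,361/8,997/10 , 229,451.58,502,581,700] 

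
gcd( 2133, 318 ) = 3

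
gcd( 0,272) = 272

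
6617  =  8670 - 2053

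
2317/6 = 386 +1/6 = 386.17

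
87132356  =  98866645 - 11734289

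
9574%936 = 214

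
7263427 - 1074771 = 6188656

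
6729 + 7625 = 14354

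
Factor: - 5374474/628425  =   - 767782/89775= - 2^1*3^(-3 ) * 5^( - 2) * 7^( - 1) * 19^ (  -  1) *383891^1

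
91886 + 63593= 155479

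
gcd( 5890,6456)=2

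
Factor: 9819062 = 2^1*11^1*229^1*1949^1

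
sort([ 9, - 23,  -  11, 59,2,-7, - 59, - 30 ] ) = [ - 59, - 30, - 23, -11, -7,2,9,59]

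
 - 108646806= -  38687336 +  - 69959470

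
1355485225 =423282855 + 932202370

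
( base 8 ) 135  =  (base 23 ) 41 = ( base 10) 93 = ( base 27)3C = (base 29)36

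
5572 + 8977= 14549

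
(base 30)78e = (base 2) 1100110011010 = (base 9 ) 8882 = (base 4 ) 1212122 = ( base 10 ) 6554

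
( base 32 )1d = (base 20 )25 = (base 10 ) 45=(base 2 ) 101101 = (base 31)1e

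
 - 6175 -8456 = - 14631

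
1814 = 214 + 1600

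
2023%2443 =2023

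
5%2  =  1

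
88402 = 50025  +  38377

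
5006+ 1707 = 6713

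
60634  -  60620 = 14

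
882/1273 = 882/1273= 0.69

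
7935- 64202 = -56267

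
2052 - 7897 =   -  5845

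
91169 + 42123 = 133292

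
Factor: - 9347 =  - 13^1*719^1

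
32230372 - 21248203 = 10982169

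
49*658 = 32242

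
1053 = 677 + 376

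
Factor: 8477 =7^2 * 173^1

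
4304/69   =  62 + 26/69 = 62.38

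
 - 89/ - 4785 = 89/4785 = 0.02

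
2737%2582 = 155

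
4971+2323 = 7294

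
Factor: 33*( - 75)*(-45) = 111375= 3^4* 5^3*11^1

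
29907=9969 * 3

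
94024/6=47012/3 = 15670.67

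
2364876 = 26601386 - 24236510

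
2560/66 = 1280/33 = 38.79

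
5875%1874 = 253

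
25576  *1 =25576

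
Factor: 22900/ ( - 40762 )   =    -  2^1* 5^2 *89^ ( - 1 ) = - 50/89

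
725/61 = 11 + 54/61 = 11.89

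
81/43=1  +  38/43 =1.88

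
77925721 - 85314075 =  - 7388354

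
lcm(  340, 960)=16320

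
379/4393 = 379/4393 = 0.09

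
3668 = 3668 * 1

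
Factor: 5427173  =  103^1*52691^1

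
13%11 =2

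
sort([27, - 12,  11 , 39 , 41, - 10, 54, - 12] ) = [  -  12, - 12 ,-10, 11, 27 , 39 , 41, 54 ] 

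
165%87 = 78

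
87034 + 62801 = 149835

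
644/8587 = 644/8587= 0.07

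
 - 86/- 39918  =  43/19959 = 0.00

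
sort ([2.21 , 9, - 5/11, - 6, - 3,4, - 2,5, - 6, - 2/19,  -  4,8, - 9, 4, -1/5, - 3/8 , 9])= [ - 9, - 6, - 6, - 4,-3, - 2, - 5/11, - 3/8,- 1/5 ,-2/19, 2.21, 4,4,5, 8, 9, 9]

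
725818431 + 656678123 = 1382496554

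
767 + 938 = 1705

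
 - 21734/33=-21734/33 = - 658.61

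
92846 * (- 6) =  - 557076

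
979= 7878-6899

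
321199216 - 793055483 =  -471856267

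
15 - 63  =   -48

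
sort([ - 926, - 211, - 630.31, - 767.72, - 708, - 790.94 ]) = [ - 926 , - 790.94, - 767.72, - 708,- 630.31, - 211] 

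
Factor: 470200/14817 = 2^3*3^( - 1 )*5^2*11^( - 1 )*449^ ( - 1)*2351^1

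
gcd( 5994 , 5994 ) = 5994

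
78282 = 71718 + 6564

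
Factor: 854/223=2^1*7^1*61^1*223^ ( - 1 ) 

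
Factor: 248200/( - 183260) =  - 2^1*5^1 * 7^( - 2)*11^ ( - 1) * 73^1  =  - 730/539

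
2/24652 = 1/12326 = 0.00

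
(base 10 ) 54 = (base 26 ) 22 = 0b110110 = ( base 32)1M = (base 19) 2G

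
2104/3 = 701 + 1/3 = 701.33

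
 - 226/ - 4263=226/4263 = 0.05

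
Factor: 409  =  409^1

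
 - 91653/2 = -45827 + 1/2 = -  45826.50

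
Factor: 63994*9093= 2^1*3^1*7^3*433^1*653^1 = 581897442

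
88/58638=44/29319=0.00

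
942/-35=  - 27  +  3/35  =  - 26.91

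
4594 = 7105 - 2511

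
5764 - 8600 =  -  2836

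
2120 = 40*53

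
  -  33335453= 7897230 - 41232683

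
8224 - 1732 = 6492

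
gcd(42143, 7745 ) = 1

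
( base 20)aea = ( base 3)12212220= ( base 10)4290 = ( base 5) 114130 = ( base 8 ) 10302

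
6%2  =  0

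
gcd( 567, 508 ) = 1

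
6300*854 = 5380200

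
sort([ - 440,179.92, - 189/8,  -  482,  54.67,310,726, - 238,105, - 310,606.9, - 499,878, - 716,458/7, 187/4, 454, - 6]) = [ - 716, - 499, - 482, - 440,-310, - 238, - 189/8, - 6,187/4,54.67, 458/7,105,179.92,310 , 454,606.9,726, 878 ]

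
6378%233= 87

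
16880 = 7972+8908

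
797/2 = 797/2 = 398.50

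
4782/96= 797/16  =  49.81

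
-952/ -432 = 119/54=2.20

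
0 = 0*53092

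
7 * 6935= 48545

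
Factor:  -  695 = -5^1*139^1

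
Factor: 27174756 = 2^2*3^1*7^1*323509^1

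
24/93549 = 8/31183= 0.00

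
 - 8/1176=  - 1/147 = - 0.01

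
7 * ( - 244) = - 1708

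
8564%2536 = 956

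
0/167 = 0 = 0.00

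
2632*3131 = 8240792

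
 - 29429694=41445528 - 70875222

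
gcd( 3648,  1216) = 1216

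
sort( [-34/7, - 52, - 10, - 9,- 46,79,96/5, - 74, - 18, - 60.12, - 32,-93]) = [ - 93, -74, - 60.12, - 52, - 46,- 32,-18, - 10 , -9,-34/7, 96/5, 79 ]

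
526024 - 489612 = 36412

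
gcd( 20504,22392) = 8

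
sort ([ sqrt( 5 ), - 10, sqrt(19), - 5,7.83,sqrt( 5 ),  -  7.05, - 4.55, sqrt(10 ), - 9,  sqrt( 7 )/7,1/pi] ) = [ - 10, - 9 , - 7.05, - 5, - 4.55, 1/pi,  sqrt(7) /7,sqrt( 5),sqrt( 5), sqrt(10 ), sqrt(19),  7.83]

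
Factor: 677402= 2^1*11^1 * 41^1 * 751^1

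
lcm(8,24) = 24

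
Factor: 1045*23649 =24713205 = 3^1 * 5^1 * 11^1 * 19^1*7883^1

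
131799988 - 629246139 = -497446151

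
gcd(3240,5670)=810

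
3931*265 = 1041715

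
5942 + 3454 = 9396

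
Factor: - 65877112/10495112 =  - 8234639/1311889 = - 7^1*31^( - 1)*101^( - 1) * 419^( - 1 ) * 1176377^1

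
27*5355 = 144585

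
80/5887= 80/5887= 0.01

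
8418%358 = 184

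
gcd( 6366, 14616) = 6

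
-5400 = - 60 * 90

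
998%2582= 998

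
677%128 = 37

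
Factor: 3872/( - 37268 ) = -2^3*7^( - 1)*11^(-1)  =  - 8/77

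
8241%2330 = 1251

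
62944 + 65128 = 128072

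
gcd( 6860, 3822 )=98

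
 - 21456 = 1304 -22760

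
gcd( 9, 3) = 3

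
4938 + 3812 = 8750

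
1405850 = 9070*155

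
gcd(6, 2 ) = 2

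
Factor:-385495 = -5^1*11^1* 43^1*163^1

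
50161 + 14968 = 65129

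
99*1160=114840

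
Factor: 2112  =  2^6*3^1*11^1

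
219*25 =5475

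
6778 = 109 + 6669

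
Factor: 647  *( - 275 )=  -  5^2*11^1*647^1 = - 177925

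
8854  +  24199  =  33053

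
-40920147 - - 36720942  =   - 4199205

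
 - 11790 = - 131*90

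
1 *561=561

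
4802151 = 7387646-2585495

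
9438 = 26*363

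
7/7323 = 7/7323 =0.00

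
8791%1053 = 367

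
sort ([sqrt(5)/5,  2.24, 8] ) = [sqrt(5) /5, 2.24, 8] 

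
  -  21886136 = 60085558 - 81971694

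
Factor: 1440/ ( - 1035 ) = -2^5*23^(  -  1) = -  32/23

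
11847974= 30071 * 394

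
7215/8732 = 195/236 =0.83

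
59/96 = 59/96=   0.61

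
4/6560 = 1/1640 = 0.00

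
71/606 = 71/606 = 0.12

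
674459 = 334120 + 340339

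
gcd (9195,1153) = 1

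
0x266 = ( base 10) 614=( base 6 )2502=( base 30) KE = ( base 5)4424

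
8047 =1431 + 6616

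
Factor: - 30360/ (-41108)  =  2^1*3^1*5^1*11^1*23^1*43^(- 1 )*239^(  -  1) = 7590/10277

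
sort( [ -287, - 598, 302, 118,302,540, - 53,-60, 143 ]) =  [ - 598, - 287, - 60, - 53,  118,143,302, 302,540]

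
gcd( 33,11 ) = 11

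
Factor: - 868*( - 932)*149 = 120537424 = 2^4*7^1*31^1*149^1*233^1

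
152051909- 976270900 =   -  824218991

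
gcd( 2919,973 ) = 973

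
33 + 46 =79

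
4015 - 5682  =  -1667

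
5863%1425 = 163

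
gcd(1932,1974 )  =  42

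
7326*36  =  263736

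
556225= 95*5855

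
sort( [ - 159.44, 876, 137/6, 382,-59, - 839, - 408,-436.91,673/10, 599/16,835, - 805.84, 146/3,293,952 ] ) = [ - 839,-805.84, - 436.91, - 408,-159.44, - 59 , 137/6,599/16,146/3,673/10, 293, 382, 835, 876,952]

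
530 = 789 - 259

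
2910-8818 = - 5908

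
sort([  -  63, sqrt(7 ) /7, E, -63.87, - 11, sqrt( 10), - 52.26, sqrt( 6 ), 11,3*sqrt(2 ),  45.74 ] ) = [ - 63.87,-63, - 52.26,-11, sqrt(7 ) /7, sqrt( 6),E, sqrt(10) , 3*sqrt( 2),  11, 45.74]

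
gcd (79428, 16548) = 12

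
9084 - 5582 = 3502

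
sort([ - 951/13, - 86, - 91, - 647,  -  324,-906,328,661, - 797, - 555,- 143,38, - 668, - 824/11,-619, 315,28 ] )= [ - 906,-797, - 668, - 647,-619, - 555, - 324,  -  143, - 91, - 86, - 824/11, - 951/13, 28 , 38,315,328,661]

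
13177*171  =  2253267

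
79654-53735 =25919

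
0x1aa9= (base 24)BK9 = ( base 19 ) IH4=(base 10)6825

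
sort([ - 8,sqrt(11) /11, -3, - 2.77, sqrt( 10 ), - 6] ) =[ - 8, - 6, - 3  ,  -  2.77,sqrt(11)/11,sqrt( 10)] 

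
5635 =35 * 161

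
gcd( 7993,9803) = 1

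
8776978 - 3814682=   4962296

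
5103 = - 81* ( - 63 )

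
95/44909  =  95/44909= 0.00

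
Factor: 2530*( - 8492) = - 21484760 = - 2^3*5^1*11^2*23^1 * 193^1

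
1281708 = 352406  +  929302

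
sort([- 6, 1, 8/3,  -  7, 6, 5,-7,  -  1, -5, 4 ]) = [ - 7,-7,-6, - 5, - 1,1, 8/3,4,5, 6 ] 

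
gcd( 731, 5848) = 731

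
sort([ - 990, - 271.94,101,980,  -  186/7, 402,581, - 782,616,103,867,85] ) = [ - 990, - 782, - 271.94, - 186/7,85, 101 , 103, 402, 581,616, 867 , 980] 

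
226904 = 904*251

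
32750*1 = 32750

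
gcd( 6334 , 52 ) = 2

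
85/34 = 2 + 1/2 = 2.50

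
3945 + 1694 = 5639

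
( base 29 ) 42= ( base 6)314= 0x76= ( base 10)118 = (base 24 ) 4m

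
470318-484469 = - 14151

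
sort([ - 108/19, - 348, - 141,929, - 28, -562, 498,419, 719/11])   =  [ - 562,-348 ,- 141, - 28, - 108/19 , 719/11,419,498,  929]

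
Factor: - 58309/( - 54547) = 54547^(-1)*58309^1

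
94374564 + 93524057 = 187898621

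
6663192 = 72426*92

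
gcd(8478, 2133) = 27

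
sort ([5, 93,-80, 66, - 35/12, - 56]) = [ - 80,-56, - 35/12, 5, 66,93 ]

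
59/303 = 59/303= 0.19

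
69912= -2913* (-24 )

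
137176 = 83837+53339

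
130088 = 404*322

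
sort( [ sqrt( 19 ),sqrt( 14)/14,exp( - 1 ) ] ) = [ sqrt( 14 )/14,exp(-1 ),sqrt( 19 )]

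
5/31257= 5/31257 = 0.00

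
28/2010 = 14/1005 = 0.01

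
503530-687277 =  - 183747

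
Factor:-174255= - 3^1 * 5^1*11617^1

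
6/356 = 3/178 = 0.02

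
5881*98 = 576338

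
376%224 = 152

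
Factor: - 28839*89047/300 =-856008811/100 = - 2^( - 2)*5^(- 2)*7^1*9613^1 * 12721^1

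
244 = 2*122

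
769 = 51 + 718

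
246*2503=615738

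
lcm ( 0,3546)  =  0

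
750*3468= 2601000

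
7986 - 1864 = 6122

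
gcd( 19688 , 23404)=4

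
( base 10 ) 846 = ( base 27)149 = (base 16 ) 34E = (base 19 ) 26A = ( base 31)R9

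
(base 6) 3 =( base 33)3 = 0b11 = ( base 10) 3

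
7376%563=57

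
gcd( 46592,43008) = 3584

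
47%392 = 47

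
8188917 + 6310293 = 14499210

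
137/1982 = 137/1982 = 0.07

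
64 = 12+52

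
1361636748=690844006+670792742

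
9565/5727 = 9565/5727 = 1.67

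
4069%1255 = 304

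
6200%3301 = 2899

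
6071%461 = 78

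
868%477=391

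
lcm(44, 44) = 44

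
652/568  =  1+21/142 = 1.15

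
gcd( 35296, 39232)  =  32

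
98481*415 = 40869615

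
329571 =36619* 9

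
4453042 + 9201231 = 13654273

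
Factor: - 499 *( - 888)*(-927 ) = -2^3*3^3 * 37^1*103^1*499^1 = -410764824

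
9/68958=1/7662=   0.00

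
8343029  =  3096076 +5246953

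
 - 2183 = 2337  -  4520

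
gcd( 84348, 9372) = 9372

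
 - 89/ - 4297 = 89/4297=0.02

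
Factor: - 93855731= - 93855731^1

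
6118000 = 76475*80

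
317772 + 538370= 856142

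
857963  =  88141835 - 87283872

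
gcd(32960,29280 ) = 160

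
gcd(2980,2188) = 4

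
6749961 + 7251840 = 14001801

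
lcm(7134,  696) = 28536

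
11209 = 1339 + 9870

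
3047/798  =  3047/798  =  3.82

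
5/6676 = 5/6676  =  0.00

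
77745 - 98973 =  - 21228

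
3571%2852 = 719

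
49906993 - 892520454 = -842613461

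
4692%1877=938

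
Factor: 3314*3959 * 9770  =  2^2 * 5^1*37^1*107^1*977^1*1657^1  =  128183631020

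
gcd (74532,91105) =1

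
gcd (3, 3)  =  3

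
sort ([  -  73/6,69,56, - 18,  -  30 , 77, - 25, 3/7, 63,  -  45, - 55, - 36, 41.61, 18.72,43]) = [ -55,- 45,  -  36,-30, - 25,-18 ,-73/6,3/7,18.72,41.61,43,56,63,69,77] 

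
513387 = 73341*7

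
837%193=65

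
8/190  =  4/95 = 0.04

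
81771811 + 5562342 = 87334153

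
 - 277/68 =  - 277/68 =- 4.07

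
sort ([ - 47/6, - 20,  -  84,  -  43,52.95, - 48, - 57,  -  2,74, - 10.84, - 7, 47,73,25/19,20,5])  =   [ - 84,  -  57, - 48,  -  43,  -  20, - 10.84, - 47/6, - 7,  -  2,25/19,5, 20,47, 52.95, 73,74] 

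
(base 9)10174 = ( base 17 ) 163b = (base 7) 25363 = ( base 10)6709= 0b1101000110101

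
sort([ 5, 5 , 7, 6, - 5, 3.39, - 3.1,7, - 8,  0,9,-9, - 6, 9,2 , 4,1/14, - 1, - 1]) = [ - 9, - 8, - 6, - 5, - 3.1  , - 1  ,  -  1,0, 1/14  ,  2, 3.39,4, 5, 5,  6,7, 7, 9, 9 ] 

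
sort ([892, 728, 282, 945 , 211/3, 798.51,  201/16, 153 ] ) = [ 201/16,211/3, 153, 282,728,798.51, 892, 945] 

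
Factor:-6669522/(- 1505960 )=3334761/752980 = 2^(-2 ) *3^2* 5^ ( - 1)*37649^(  -  1) * 370529^1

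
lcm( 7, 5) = 35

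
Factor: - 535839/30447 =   -  178613/10149 = - 3^(-1)*17^(-1)*199^( - 1)*178613^1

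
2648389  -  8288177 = -5639788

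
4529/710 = 6+269/710 = 6.38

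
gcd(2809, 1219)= 53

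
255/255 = 1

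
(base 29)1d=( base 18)26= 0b101010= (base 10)42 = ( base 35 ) 17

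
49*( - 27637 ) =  - 1354213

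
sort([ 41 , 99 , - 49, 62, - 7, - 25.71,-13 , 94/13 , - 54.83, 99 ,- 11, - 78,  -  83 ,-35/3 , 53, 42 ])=[-83 , - 78, - 54.83 , - 49, - 25.71, - 13,-35/3, - 11, - 7,94/13,41, 42 , 53,62 , 99,99 ] 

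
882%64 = 50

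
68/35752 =17/8938 = 0.00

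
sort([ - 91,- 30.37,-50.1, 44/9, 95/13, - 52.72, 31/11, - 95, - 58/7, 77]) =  [ - 95, - 91,-52.72,-50.1,  -  30.37,-58/7, 31/11, 44/9 , 95/13,77]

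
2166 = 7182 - 5016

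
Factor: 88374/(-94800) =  -14729/15800=- 2^( - 3)*5^(-2 )*11^1*13^1*79^(-1 )*103^1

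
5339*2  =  10678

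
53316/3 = 17772= 17772.00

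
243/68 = 3 + 39/68 = 3.57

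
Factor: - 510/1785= -2^1*7^(-1 )= - 2/7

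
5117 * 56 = 286552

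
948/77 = 12 +24/77 = 12.31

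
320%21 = 5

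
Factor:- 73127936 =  - 2^11*7^1*5101^1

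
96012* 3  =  288036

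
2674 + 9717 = 12391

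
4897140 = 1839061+3058079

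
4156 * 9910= 41185960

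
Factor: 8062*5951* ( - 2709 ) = - 129969590058 = -  2^1*  3^2* 7^1*11^1*29^1 * 43^1* 139^1* 541^1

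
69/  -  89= - 69/89 = -0.78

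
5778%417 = 357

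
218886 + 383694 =602580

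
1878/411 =626/137 = 4.57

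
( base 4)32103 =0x393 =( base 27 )16o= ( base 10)915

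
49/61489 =49/61489 = 0.00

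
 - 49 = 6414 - 6463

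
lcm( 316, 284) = 22436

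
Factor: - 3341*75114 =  - 250955874  =  - 2^1*3^3 * 13^2* 107^1*257^1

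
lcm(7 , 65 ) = 455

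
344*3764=1294816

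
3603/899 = 3603/899 = 4.01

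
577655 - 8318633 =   -  7740978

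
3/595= 3/595  =  0.01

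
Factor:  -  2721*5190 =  - 14121990 = - 2^1*3^2*5^1*173^1*907^1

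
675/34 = 19 + 29/34 =19.85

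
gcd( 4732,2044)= 28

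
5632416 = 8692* 648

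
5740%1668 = 736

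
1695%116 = 71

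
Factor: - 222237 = -3^3*8231^1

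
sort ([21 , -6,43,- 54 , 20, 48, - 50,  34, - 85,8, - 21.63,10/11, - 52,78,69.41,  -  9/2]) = [ - 85,  -  54,-52,-50, - 21.63, - 6,-9/2,10/11,8 , 20, 21,34, 43,48, 69.41,78 ] 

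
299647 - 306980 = - 7333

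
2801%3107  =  2801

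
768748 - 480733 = 288015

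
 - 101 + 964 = 863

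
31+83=114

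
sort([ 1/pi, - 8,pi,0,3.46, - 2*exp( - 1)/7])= [ - 8  , - 2*exp( - 1)/7,0, 1/pi , pi, 3.46]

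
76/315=76/315= 0.24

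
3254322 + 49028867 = 52283189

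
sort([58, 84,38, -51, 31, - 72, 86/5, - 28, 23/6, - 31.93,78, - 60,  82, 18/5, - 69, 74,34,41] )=[ - 72, - 69, - 60, - 51,-31.93 , - 28,18/5,23/6,86/5,31 , 34, 38,41, 58,74,78, 82,  84] 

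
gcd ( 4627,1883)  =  7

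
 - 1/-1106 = 1/1106 = 0.00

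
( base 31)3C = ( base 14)77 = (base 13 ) 81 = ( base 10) 105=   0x69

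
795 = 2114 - 1319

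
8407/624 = 8407/624 = 13.47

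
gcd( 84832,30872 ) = 8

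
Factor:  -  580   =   - 2^2*5^1* 29^1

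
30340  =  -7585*( - 4)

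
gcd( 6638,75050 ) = 2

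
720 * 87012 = 62648640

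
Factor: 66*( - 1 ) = - 2^1*3^1*11^1 = - 66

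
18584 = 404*46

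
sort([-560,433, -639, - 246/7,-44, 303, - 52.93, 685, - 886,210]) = [ - 886,  -  639,  -  560,-52.93, - 44, - 246/7,210,  303,433, 685 ]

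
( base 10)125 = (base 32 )3T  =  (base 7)236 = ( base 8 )175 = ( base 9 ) 148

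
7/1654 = 7/1654  =  0.00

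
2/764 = 1/382= 0.00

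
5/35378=5/35378 =0.00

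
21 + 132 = 153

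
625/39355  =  125/7871 = 0.02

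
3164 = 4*791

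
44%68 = 44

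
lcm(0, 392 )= 0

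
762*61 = 46482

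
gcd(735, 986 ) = 1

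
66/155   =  66/155 = 0.43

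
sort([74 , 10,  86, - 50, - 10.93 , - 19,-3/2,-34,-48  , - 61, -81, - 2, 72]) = [-81,-61, - 50, - 48,-34, - 19, -10.93, - 2,  -  3/2,  10,72, 74, 86 ]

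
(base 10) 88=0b1011000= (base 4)1120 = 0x58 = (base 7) 154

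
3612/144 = 301/12 = 25.08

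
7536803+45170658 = 52707461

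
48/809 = 48/809 = 0.06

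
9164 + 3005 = 12169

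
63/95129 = 63/95129=0.00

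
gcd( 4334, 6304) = 394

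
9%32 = 9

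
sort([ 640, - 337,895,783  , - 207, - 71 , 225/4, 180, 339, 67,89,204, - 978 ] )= [ - 978, - 337, - 207, - 71, 225/4, 67, 89,180 , 204,339,  640, 783, 895]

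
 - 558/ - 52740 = 31/2930 = 0.01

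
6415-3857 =2558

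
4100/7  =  4100/7= 585.71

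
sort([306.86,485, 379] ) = [ 306.86,  379, 485 ]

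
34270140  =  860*39849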